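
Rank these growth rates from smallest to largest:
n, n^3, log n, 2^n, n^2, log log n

Ordered by growth rate: log log n < log n < n < n^2 < n^3 < 2^n.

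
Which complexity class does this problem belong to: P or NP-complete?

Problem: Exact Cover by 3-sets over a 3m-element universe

This problem is NP-complete: one of Karp's 21 NP-complete problems.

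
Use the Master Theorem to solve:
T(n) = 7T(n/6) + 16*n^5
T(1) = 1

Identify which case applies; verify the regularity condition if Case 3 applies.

a=7, b=6, f(n)=16*n^5.
log_6(7) = 1.086 < 5.
f(n) = Omega(n^(1.086+epsilon)) for some epsilon > 0, so Case 3 is the candidate.
Regularity: a*f(n/b) = 7*16*(n/6)^5 = (7/7776)*16*n^5 <= c*f(n) with c = 7/7776 < 1. Satisfied.
Case 3: T(n) = Theta(n^5).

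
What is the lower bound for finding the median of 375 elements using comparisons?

To find the median of 375 elements, every element must be compared at least once, so the lower bound is Omega(n). The BFPRT algorithm achieves O(n), making this tight.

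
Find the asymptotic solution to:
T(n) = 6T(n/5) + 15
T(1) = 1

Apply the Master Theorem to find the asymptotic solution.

a=6, b=5, f(n)=15. log_5(6) = 1.113. Case 1 of Master Theorem: T(n) = O(n^1.113).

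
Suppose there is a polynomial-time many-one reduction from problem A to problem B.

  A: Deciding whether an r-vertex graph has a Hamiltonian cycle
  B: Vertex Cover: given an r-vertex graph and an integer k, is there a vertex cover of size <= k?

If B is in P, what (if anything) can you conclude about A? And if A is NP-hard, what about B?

A poly-time reduction A <=_p B means any A-instance can be transformed to a B-instance in poly time.
If B is in P: compose the reduction with B's poly-time algorithm to solve A in poly time, so A is in P.
If A is NP-hard: every NP problem reduces to A, which reduces to B; composing reductions, every NP problem reduces to B, so B is NP-hard.
(Here in fact A is NP-complete and B is NP-complete.)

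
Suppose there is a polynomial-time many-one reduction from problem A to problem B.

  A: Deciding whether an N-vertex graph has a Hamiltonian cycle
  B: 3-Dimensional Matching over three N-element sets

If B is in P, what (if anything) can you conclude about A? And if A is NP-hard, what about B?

A poly-time reduction A <=_p B means any A-instance can be transformed to a B-instance in poly time.
If B is in P: compose the reduction with B's poly-time algorithm to solve A in poly time, so A is in P.
If A is NP-hard: every NP problem reduces to A, which reduces to B; composing reductions, every NP problem reduces to B, so B is NP-hard.
(Here in fact A is NP-complete and B is NP-complete.)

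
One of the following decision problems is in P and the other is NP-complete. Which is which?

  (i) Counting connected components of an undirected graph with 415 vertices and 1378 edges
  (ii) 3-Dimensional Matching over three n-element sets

(i) is P: BFS/DFS visits each vertex and edge once: O(V+E).
(ii) is NP-complete: one of Karp's 21 NP-complete problems.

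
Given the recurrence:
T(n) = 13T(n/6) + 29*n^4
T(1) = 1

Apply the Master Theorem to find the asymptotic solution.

a=13, b=6, f(n)=29*n^4. log_6(13) = 1.432 < 4. Case 3: T(n) = O(n^4).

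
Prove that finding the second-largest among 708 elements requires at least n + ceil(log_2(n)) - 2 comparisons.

Lower bound (adversary): identifying the maximum requires 708-1 comparisons (each eliminates one candidate). Assign weight 1 to each element; on each comparison the adversary lets the heavier side win and gives it the loser's weight. The max ends with weight 708, but each comparison it wins at most doubles its weight, so the max must win >= ceil(log_2(708)) = 10 comparisons. The second-largest is one of those 10 direct losers to the max, and identifying which one is largest needs >= 10-1 further comparisons. Total >= 708-1 + 10-1 = 716.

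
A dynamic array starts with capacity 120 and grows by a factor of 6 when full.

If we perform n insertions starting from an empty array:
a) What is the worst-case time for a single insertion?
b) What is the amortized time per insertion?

(a) Worst-case single insertion: O(n) -- when the array is full at capacity c, the resize copies all c elements, and c can be Theta(n).
(b) Resizes happen at sizes 120, 720, 4320, ... Total copy cost for n insertions: 120 + 720 + ... = O(n) (geometric series with ratio 1/6). Amortized cost per insertion: O(n)/n = O(1).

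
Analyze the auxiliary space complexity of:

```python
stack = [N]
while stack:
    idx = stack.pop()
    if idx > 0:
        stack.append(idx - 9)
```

Space complexity: O(1).
Only a constant amount of auxiliary storage is used; nothing grows with n.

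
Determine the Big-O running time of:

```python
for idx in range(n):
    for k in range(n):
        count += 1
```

Time complexity: O(n^2).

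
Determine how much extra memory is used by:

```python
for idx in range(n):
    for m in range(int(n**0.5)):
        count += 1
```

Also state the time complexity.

Space complexity: O(1).
Only a constant amount of auxiliary storage is used; nothing grows with n.
Time complexity: O(n * sqrt(n)).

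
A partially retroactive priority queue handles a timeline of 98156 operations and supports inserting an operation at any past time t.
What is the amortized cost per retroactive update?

Partially retroactive priority queues (Demaine-Iacono-Langerman) allow updates at past times with queries only at the present. With a balanced BST over the m = 98156 timeline events tracking bridges, each retroactive insert or delete is O(log m) amortized.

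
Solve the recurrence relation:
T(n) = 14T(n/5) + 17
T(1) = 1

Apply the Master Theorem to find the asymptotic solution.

a=14, b=5, f(n)=17. log_5(14) = 1.64. Case 1 of Master Theorem: T(n) = O(n^1.64).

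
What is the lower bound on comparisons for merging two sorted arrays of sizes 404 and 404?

Adversary argument: with sizes 404 and 404 (differing by at most 1), interleave the two arrays so that every consecutive pair in the output comes from different inputs. Then each of the 807 adjacent output pairs must be directly compared, or the algorithm cannot determine their relative order. So 807 comparisons are necessary; standard merge achieves this.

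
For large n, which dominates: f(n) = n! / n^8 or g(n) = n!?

g(n) = n! grows faster: the ratio n!/(n!/n^8) = n^8 -> infinity.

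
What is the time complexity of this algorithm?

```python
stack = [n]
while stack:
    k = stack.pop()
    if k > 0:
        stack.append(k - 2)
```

Time complexity: O(n).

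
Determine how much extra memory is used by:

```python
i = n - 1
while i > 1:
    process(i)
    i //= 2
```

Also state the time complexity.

Space complexity: O(1).
Only a constant amount of auxiliary storage is used; nothing grows with n.
Time complexity: O(log n).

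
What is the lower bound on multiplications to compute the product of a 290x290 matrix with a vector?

A 290x290 matrix-vector product has 290 inner products of length 290. Output depends on all 290^2 = 84100 matrix entries. At least 84100 multiplications needed.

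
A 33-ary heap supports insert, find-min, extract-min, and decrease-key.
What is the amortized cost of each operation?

The 33-ary heap has height O(log_33 n). Insert sifts up: O(log_33 n). Find-min reads the root: O(1). Extract-min sifts down comparing 33 children per level: O(33 * log_33 n). Decrease-key sifts up: O(log_33 n).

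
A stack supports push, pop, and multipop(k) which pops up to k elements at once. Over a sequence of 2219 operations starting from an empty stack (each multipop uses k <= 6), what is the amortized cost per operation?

Each element is pushed exactly once and popped at most once (whether by pop or as part of a multipop). So the total number of individual pops over the whole sequence is at most the number of pushes, which is at most 2219. Total work <= 2 * 2219, hence O(1) amortized per operation.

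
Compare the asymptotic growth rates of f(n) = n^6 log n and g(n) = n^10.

g(n) = n^10 grows faster: n^10 / (n^6 log n) = n^4/log n -> infinity.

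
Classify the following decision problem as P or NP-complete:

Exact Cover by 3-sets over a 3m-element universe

This problem is NP-complete: one of Karp's 21 NP-complete problems.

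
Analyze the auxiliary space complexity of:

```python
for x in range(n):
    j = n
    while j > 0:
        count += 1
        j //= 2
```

Space complexity: O(1).
Only a constant amount of auxiliary storage is used; nothing grows with n.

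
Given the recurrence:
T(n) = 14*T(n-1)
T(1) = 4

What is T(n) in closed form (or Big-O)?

Each step multiplies by 14. T(n) = T(1)*14^(n-1) = 4*14^(n-1).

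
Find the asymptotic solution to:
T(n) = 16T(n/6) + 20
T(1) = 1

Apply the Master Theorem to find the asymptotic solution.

a=16, b=6, f(n)=20. log_6(16) = 1.547. Case 1 of Master Theorem: T(n) = O(n^1.547).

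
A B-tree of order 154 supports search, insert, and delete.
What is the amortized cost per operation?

B-tree of order 154 has height O(log_154 n). Each operation traverses the tree height. Splits during insert and merges during delete are O(1) each and occur at most once per level. Total cost per operation: O(log_154 n).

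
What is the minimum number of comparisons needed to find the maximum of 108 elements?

Finding the maximum requires 107 comparisons. Each comparison eliminates exactly one candidate. With 108 candidates, we need 107 eliminations.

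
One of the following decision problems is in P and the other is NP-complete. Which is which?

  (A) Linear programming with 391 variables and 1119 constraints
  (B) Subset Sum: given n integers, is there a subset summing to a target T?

(A) is P: the ellipsoid and interior-point methods run in polynomial time.
(B) is NP-complete: one of Karp's 21 NP-complete problems.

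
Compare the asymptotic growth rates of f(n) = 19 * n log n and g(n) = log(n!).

f(n) = 19 * n log n and g(n) = log(n!) are Theta of each other: Stirling: log(n!) = n log n - n + O(log n) = Theta(n log n); the constant 19 doesn't change the Theta class.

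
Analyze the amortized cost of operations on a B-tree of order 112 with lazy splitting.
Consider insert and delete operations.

In a B-tree of order 112, a node splits when it has 112 keys. With lazy splitting, we use potential Phi = number of full nodes + number of near-empty nodes. Each split costs O(1) but reduces potential. Between splits, at least 56 insertions must occur in that node. Amortized structural cost is O(1) per operation, plus O(log_112 n) traversal.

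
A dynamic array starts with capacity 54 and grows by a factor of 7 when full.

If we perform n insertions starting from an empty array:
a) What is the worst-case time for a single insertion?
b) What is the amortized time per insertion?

(a) Worst-case single insertion: O(n) -- when the array is full at capacity c, the resize copies all c elements, and c can be Theta(n).
(b) Resizes happen at sizes 54, 378, 2646, ... Total copy cost for n insertions: 54 + 378 + ... = O(n) (geometric series with ratio 1/7). Amortized cost per insertion: O(n)/n = O(1).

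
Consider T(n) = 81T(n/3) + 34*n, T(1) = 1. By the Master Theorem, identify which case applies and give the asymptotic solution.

a=81, b=3, f(n)=34*n.
log_3(81) = 4 > 1.
Since f(n) = O(n^1) is polynomially smaller than n^4, Case 1 applies.
T(n) = Theta(n^4).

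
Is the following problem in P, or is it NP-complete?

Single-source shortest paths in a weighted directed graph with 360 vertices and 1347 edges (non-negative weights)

This problem is in P: Dijkstra's algorithm runs in O((V+E) log V).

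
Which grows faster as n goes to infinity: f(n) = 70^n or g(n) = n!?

g(n) = n! grows faster: n!/70^n -> infinity by Stirling.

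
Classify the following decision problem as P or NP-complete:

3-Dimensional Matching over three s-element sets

This problem is NP-complete: one of Karp's 21 NP-complete problems.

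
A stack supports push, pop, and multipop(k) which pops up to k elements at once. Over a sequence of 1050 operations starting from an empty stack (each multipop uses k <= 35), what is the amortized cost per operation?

Each element is pushed exactly once and popped at most once (whether by pop or as part of a multipop). So the total number of individual pops over the whole sequence is at most the number of pushes, which is at most 1050. Total work <= 2 * 1050, hence O(1) amortized per operation.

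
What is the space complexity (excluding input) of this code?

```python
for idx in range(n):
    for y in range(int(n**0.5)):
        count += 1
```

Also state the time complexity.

Space complexity: O(1).
Only a constant amount of auxiliary storage is used; nothing grows with n.
Time complexity: O(n * sqrt(n)).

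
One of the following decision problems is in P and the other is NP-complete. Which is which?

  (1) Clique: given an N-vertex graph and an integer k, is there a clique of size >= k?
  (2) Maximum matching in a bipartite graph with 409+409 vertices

(1) is NP-complete: complement of Independent Set / Vertex Cover (with k part of the input).
(2) is P: Hopcroft-Karp runs in O(E sqrt(V)).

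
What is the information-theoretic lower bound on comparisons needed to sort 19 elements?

There are 19! = 121645100408832000 possible orderings. Each comparison gives 1 bit. We need at least ceil(log_2(121645100408832000)) = 57 comparisons.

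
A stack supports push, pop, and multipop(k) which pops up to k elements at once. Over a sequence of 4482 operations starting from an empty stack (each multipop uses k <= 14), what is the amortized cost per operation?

Each element is pushed exactly once and popped at most once (whether by pop or as part of a multipop). So the total number of individual pops over the whole sequence is at most the number of pushes, which is at most 4482. Total work <= 2 * 4482, hence O(1) amortized per operation.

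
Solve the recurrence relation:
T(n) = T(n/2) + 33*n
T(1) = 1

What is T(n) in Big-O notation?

Geometric series: 33*n*(1 + 1/2 + 1/2^2 + ...) = O(n). T(n) = O(n).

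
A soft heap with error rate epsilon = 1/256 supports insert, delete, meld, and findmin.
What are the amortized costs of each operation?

Soft heaps (Chazelle) allow up to an epsilon = 1/256 fraction of elements to have corrupted (raised) keys. Insert is O(log(1/epsilon)) = O(log 256) amortized -- the structure maintains heap-ordered binary trees of rank bounded by O(log(1/epsilon)). Meld concatenates root lists: O(1) amortized. Delete and findmin are O(1) amortized.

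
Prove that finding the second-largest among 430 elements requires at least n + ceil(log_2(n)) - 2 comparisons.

Lower bound (adversary): identifying the maximum requires 430-1 comparisons (each eliminates one candidate). Assign weight 1 to each element; on each comparison the adversary lets the heavier side win and gives it the loser's weight. The max ends with weight 430, but each comparison it wins at most doubles its weight, so the max must win >= ceil(log_2(430)) = 9 comparisons. The second-largest is one of those 9 direct losers to the max, and identifying which one is largest needs >= 9-1 further comparisons. Total >= 430-1 + 9-1 = 437.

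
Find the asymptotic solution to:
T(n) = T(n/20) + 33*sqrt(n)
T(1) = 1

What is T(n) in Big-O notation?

Each level contributes sqrt(n/20^k). Geometric series with ratio 1/sqrt(20) < 1 sums to O(sqrt(n)).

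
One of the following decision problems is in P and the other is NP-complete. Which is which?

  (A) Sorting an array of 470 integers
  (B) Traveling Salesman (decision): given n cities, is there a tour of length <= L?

(A) is P: merge sort runs in O(n log n).
(B) is NP-complete: reduces from Hamiltonian Cycle.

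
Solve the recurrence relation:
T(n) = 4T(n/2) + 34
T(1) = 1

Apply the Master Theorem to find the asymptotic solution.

a=4, b=2, f(n)=34. log_2(4) = 2. Case 1 of Master Theorem: T(n) = O(n^2).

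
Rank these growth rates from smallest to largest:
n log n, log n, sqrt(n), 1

Ordered by growth rate: 1 < log n < sqrt(n) < n log n.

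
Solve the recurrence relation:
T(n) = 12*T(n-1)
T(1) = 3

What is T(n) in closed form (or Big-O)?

Each step multiplies by 12. T(n) = T(1)*12^(n-1) = 3*12^(n-1).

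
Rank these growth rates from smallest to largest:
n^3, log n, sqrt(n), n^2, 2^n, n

Ordered by growth rate: log n < sqrt(n) < n < n^2 < n^3 < 2^n.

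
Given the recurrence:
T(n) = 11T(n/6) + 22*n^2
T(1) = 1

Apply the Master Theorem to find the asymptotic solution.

a=11, b=6, f(n)=22*n^2. log_6(11) = 1.338 < 2. Case 3: T(n) = O(n^2).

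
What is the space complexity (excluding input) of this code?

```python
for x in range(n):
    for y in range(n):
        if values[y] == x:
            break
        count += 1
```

Space complexity: O(1).
Only a constant amount of auxiliary storage is used; nothing grows with n.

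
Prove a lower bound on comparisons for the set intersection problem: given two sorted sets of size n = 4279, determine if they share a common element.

For two sorted arrays of size n = 4279, any correct algorithm must examine Omega(n) elements. If fewer are examined, an adversary places a common element in an unexamined gap. A merge-based scan achieves O(n), so the bound is tight.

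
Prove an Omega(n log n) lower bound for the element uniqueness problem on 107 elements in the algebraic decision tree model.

In the algebraic decision tree model, element uniqueness on 107 elements is equivalent to determining which cell of an arrangement of C(107,2) = 5671 hyperplanes x_i = x_j contains the input point. Ben-Or's theorem shows this requires Omega(n log n).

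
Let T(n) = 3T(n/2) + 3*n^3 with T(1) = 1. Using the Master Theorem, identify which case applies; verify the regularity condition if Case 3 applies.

a=3, b=2, f(n)=3*n^3.
log_2(3) = 1.585 < 3.
f(n) = Omega(n^(1.585+epsilon)) for some epsilon > 0, so Case 3 is the candidate.
Regularity: a*f(n/b) = 3*3*(n/2)^3 = (3/8)*3*n^3 <= c*f(n) with c = 3/8 < 1. Satisfied.
Case 3: T(n) = Theta(n^3).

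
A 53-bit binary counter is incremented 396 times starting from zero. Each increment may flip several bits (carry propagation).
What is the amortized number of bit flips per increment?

Bit i flips on every 2^i-th increment, so over 396 increments bit i flips floor(396/2^i) times. Summing over i: total flips < 2 * 396. Amortized: < 2 = O(1) per increment.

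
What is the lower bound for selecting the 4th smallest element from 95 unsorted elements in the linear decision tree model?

Selecting the 4th smallest of 95 elements requires Omega(n) comparisons. Every element must be compared at least once. The BFPRT algorithm achieves O(n), making this tight.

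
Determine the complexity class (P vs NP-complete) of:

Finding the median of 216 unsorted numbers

This problem is in P: linear-time selection (median-of-medians) runs in O(n).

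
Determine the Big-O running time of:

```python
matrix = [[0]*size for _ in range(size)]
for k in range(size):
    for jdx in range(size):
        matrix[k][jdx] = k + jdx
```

Time complexity: O(n^2).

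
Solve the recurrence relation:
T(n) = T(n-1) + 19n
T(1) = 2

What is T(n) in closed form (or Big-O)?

Unrolling: T(n) = 2 + 19*(2 + 3 + ... + n) = 2 + 19*(n(n+1)/2 - 1) = O(n^2).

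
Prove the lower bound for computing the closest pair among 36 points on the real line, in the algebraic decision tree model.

Reduction from element distinctness: given 36 reals, the closest-pair distance is 0 iff two are equal. Element distinctness has an Omega(n log n) lower bound in the algebraic decision tree model (Ben-Or). Therefore closest pair on a line also requires Omega(n log n). Sorting then a linear scan achieves this.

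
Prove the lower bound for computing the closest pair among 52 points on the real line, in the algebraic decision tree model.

Reduction from element distinctness: given 52 reals, the closest-pair distance is 0 iff two are equal. Element distinctness has an Omega(n log n) lower bound in the algebraic decision tree model (Ben-Or). Therefore closest pair on a line also requires Omega(n log n). Sorting then a linear scan achieves this.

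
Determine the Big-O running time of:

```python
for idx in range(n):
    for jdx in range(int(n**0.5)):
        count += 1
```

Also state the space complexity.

Time complexity: O(n * sqrt(n)).
Space complexity: O(1).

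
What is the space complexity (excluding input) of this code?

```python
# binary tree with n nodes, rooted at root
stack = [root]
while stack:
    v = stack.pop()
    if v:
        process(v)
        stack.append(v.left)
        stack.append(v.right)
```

Space complexity: O(n).
Auxiliary storage grows linearly with the input size n in the worst case.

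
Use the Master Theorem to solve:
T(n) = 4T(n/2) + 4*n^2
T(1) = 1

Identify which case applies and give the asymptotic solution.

a=4, b=2, f(n)=4*n^2.
log_2(4) = 2, so n^(log_b(a)) = n^2.
f(n) = Theta(n^2), so Case 2 applies.
T(n) = Theta(n^2 log n).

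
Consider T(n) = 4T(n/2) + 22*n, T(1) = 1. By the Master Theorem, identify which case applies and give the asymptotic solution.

a=4, b=2, f(n)=22*n.
log_2(4) = 2 > 1.
Since f(n) = O(n^1) is polynomially smaller than n^2, Case 1 applies.
T(n) = Theta(n^2).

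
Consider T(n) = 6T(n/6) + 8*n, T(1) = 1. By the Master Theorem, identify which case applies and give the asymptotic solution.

a=6, b=6, f(n)=8*n.
log_6(6) = 1, so n^(log_b(a)) = n.
f(n) = Theta(n), so Case 2 applies.
T(n) = Theta(n log n).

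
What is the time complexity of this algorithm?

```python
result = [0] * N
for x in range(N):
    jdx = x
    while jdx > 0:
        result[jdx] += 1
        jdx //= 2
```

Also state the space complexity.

Time complexity: O(n log n).
Space complexity: O(n).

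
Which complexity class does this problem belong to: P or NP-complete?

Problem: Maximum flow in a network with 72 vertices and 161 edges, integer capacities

This problem is in P: Edmonds-Karp / push-relabel run in polynomial time.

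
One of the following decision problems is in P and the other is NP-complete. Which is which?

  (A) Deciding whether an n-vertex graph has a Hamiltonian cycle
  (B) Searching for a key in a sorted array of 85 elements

(A) is NP-complete: one of Karp's 21 NP-complete problems.
(B) is P: binary search runs in O(log n).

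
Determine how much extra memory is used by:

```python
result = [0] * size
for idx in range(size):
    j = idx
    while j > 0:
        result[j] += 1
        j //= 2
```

Space complexity: O(n).
Auxiliary storage grows linearly with the input size n in the worst case.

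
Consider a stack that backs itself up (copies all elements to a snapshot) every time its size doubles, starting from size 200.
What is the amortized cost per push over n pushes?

Backups occur at sizes 200, 400, 800, ..., copying 200 + 400 + 800 + ... <= 2n elements total (geometric series). Spread over n pushes, the amortized backup cost is O(1) per push.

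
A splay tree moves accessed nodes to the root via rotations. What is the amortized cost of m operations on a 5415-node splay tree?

Using a potential function Phi = sum of log(size of subtree) for each node, each splay operation has amortized cost O(log n) where n = 5415. Bad individual operations (O(n)) are offset by decreased potential.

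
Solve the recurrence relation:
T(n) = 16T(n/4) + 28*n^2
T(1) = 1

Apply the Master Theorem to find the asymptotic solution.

a=16, b=4, f(n)=28*n^2. log_4(16) = 2. Case 2: T(n) = O(n^2 log n).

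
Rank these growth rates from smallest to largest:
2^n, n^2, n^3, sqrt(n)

Ordered by growth rate: sqrt(n) < n^2 < n^3 < 2^n.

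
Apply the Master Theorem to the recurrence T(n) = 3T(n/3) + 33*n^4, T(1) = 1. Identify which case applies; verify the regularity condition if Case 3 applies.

a=3, b=3, f(n)=33*n^4.
log_3(3) = 1 < 4.
f(n) = Omega(n^(1+epsilon)) for some epsilon > 0, so Case 3 is the candidate.
Regularity: a*f(n/b) = 3*33*(n/3)^4 = (3/81)*33*n^4 <= c*f(n) with c = 3/81 < 1. Satisfied.
Case 3: T(n) = Theta(n^4).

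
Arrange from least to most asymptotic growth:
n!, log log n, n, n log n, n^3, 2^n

Ordered by growth rate: log log n < n < n log n < n^3 < 2^n < n!.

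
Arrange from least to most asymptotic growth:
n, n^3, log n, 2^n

Ordered by growth rate: log n < n < n^3 < 2^n.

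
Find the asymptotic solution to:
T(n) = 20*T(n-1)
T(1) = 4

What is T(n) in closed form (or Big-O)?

Each step multiplies by 20. T(n) = T(1)*20^(n-1) = 4*20^(n-1).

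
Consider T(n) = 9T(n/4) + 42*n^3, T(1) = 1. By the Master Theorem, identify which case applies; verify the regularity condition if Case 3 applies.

a=9, b=4, f(n)=42*n^3.
log_4(9) = 1.585 < 3.
f(n) = Omega(n^(1.585+epsilon)) for some epsilon > 0, so Case 3 is the candidate.
Regularity: a*f(n/b) = 9*42*(n/4)^3 = (9/64)*42*n^3 <= c*f(n) with c = 9/64 < 1. Satisfied.
Case 3: T(n) = Theta(n^3).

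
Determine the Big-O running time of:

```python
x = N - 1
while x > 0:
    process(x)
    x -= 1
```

Time complexity: O(n).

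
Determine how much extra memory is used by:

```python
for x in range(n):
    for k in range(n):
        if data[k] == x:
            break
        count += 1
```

Space complexity: O(1).
Only a constant amount of auxiliary storage is used; nothing grows with n.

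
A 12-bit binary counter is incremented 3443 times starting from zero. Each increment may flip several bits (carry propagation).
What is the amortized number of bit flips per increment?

Bit i flips on every 2^i-th increment, so over 3443 increments bit i flips floor(3443/2^i) times. Summing over i: total flips < 2 * 3443. Amortized: < 2 = O(1) per increment.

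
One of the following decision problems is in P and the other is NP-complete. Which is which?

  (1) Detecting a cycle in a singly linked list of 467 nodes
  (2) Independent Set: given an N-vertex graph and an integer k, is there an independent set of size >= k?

(1) is P: Floyd's tortoise-and-hare runs in O(n) time, O(1) space.
(2) is NP-complete: complement of Clique (with k part of the input).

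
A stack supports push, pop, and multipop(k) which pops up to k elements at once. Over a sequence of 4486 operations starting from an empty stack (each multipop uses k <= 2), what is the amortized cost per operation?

Each element is pushed exactly once and popped at most once (whether by pop or as part of a multipop). So the total number of individual pops over the whole sequence is at most the number of pushes, which is at most 4486. Total work <= 2 * 4486, hence O(1) amortized per operation.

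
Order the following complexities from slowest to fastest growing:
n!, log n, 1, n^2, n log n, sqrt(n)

Ordered by growth rate: 1 < log n < sqrt(n) < n log n < n^2 < n!.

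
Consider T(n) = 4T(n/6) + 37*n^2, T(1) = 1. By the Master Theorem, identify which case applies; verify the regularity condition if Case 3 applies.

a=4, b=6, f(n)=37*n^2.
log_6(4) = 0.7737 < 2.
f(n) = Omega(n^(0.7737+epsilon)) for some epsilon > 0, so Case 3 is the candidate.
Regularity: a*f(n/b) = 4*37*(n/6)^2 = (4/36)*37*n^2 <= c*f(n) with c = 4/36 < 1. Satisfied.
Case 3: T(n) = Theta(n^2).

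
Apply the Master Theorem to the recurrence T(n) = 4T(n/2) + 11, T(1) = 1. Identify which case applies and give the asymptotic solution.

a=4, b=2, f(n)=11.
log_2(4) = 2 > 0.
Since f(n) = O(n^0) is polynomially smaller than n^2, Case 1 applies.
T(n) = Theta(n^2).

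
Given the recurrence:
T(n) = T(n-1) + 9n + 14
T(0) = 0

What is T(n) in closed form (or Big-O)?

Dominant term in sum is 9*sum(i, i=1..n) = 9*n*(n+1)/2 = O(n^2).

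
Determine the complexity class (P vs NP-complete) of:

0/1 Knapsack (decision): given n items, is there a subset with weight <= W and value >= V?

This problem is NP-complete: reduces from Subset Sum.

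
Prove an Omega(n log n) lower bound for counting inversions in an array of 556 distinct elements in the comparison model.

Decision-tree argument: at any leaf, the comparisons made (with transitivity) must totally order all 556 elements -- otherwise some pair (i,j) is unordered, and an adversary can present two inputs agreeing on every comparison made but with that pair flipped, changing the inversion count by 1, so the leaf's output is wrong on one of them. Hence the tree has >= 556! leaves and height >= log_2(556!) = Omega(n log n). Modified merge sort achieves O(n log n).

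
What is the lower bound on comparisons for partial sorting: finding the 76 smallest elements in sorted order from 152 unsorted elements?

Finding 76 smallest of 152 in sorted order: Omega(152) to identify the 76 smallest, plus Omega(76 log 76) to sort them. Total: Omega(n + k log k).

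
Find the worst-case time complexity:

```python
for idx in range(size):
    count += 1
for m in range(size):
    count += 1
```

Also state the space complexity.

Time complexity: O(n).
Space complexity: O(1).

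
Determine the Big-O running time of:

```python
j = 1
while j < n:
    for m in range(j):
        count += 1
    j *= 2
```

Time complexity: O(n).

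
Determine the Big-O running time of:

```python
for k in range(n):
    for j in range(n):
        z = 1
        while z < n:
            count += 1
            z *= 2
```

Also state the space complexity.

Time complexity: O(n^2 log n).
Space complexity: O(1).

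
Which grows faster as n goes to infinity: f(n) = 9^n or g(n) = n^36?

f(n) = 9^n grows faster: any exponential with base > 1 dominates every polynomial.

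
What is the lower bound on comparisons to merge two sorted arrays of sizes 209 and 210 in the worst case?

Adversary: with |209 - 210| <= 1 the inputs can be fully interleaved so that every adjacent pair in the merged output comes from different arrays. Then each of the 418 adjacent pairs must be directly compared, or the algorithm cannot determine their relative order. Standard merge meets this bound.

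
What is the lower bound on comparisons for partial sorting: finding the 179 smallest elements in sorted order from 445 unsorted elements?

Finding 179 smallest of 445 in sorted order: Omega(445) to identify the 179 smallest, plus Omega(179 log 179) to sort them. Total: Omega(n + k log k).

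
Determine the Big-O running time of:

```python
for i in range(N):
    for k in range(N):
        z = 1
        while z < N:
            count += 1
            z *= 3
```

Time complexity: O(n^2 log n).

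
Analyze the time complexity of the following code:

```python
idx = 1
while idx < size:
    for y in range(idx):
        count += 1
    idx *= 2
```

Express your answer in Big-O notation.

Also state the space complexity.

Time complexity: O(n).
Space complexity: O(1).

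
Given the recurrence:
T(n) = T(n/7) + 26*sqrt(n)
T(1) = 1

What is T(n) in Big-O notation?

Each level contributes sqrt(n/7^k). Geometric series with ratio 1/sqrt(7) < 1 sums to O(sqrt(n)).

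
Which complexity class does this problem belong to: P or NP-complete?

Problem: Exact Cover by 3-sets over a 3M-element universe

This problem is NP-complete: one of Karp's 21 NP-complete problems.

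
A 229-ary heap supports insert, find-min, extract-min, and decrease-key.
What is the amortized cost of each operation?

The 229-ary heap has height O(log_229 n). Insert sifts up: O(log_229 n). Find-min reads the root: O(1). Extract-min sifts down comparing 229 children per level: O(229 * log_229 n). Decrease-key sifts up: O(log_229 n).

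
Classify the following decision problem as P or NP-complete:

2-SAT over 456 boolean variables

This problem is in P: 2-SAT is solvable in linear time via implication-graph SCCs.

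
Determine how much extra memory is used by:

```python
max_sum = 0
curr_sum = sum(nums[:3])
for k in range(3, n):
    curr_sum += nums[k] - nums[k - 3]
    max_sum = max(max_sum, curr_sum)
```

Space complexity: O(1).
Only a constant amount of auxiliary storage is used; nothing grows with n.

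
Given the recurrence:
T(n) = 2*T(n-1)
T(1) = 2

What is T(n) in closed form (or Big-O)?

Each step multiplies by 2. T(n) = T(1)*2^(n-1) = 2*2^(n-1).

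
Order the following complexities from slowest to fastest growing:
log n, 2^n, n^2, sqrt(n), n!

Ordered by growth rate: log n < sqrt(n) < n^2 < 2^n < n!.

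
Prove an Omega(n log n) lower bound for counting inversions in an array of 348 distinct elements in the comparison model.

Decision-tree argument: at any leaf, the comparisons made (with transitivity) must totally order all 348 elements -- otherwise some pair (i,j) is unordered, and an adversary can present two inputs agreeing on every comparison made but with that pair flipped, changing the inversion count by 1, so the leaf's output is wrong on one of them. Hence the tree has >= 348! leaves and height >= log_2(348!) = Omega(n log n). Modified merge sort achieves O(n log n).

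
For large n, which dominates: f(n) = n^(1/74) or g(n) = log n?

f(n) = n^(1/74) grows faster: any positive power of n dominates log n.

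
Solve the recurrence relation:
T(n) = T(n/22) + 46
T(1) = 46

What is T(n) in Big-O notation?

Each step divides n by 22 and adds 46. After log_22(n) steps, T(n) = O(log n).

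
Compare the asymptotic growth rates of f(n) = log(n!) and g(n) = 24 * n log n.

f(n) = log(n!) and g(n) = 24 * n log n are Theta of each other: Stirling: log(n!) = n log n - n + O(log n) = Theta(n log n); the constant 24 doesn't change the Theta class.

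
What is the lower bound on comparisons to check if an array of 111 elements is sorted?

To verify 111 elements are sorted, we must compare each consecutive pair. Skipping any pair allows an adversary to swap them. Therefore 110 comparisons are necessary and sufficient.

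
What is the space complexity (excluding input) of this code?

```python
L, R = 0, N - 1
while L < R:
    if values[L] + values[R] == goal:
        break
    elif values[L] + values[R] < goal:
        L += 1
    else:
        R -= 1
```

Space complexity: O(1).
Only a constant amount of auxiliary storage is used; nothing grows with n.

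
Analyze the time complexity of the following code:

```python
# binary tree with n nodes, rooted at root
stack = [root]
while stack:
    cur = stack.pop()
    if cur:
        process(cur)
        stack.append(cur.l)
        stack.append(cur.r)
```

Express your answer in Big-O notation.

Time complexity: O(n).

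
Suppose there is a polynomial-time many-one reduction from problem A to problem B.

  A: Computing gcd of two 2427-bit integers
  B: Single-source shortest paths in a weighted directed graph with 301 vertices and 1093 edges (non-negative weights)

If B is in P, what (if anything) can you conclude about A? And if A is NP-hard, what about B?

A poly-time reduction A <=_p B means any A-instance can be transformed to a B-instance in poly time.
If B is in P: compose the reduction with B's poly-time algorithm to solve A in poly time, so A is in P.
If A is NP-hard: every NP problem reduces to A, which reduces to B; composing reductions, every NP problem reduces to B, so B is NP-hard.
(Here in fact A is P and B is P.)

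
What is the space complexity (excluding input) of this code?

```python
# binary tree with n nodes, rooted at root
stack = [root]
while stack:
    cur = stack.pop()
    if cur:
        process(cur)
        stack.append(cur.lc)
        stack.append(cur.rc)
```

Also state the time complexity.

Space complexity: O(n).
Auxiliary storage grows linearly with the input size n in the worst case.
Time complexity: O(n).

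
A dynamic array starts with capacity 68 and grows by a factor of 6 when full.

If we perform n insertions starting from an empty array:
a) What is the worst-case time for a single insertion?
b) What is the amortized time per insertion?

(a) Worst-case single insertion: O(n) -- when the array is full at capacity c, the resize copies all c elements, and c can be Theta(n).
(b) Resizes happen at sizes 68, 408, 2448, ... Total copy cost for n insertions: 68 + 408 + ... = O(n) (geometric series with ratio 1/6). Amortized cost per insertion: O(n)/n = O(1).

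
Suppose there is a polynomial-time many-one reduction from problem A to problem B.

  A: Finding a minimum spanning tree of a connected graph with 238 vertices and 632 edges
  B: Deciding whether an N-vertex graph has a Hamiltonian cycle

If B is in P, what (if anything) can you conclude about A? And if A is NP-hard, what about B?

A poly-time reduction A <=_p B means any A-instance can be transformed to a B-instance in poly time.
If B is in P: compose the reduction with B's poly-time algorithm to solve A in poly time, so A is in P.
If A is NP-hard: every NP problem reduces to A, which reduces to B; composing reductions, every NP problem reduces to B, so B is NP-hard.
(Here in fact A is P and B is NP-complete.)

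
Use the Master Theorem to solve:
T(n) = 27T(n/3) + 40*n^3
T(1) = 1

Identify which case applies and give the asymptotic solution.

a=27, b=3, f(n)=40*n^3.
log_3(27) = 3, so n^(log_b(a)) = n^3.
f(n) = Theta(n^3), so Case 2 applies.
T(n) = Theta(n^3 log n).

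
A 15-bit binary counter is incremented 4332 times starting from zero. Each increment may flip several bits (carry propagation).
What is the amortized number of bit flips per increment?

Bit i flips on every 2^i-th increment, so over 4332 increments bit i flips floor(4332/2^i) times. Summing over i: total flips < 2 * 4332. Amortized: < 2 = O(1) per increment.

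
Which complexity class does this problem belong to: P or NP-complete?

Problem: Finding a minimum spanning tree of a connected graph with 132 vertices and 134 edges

This problem is in P: Kruskal's / Prim's algorithms run in polynomial time.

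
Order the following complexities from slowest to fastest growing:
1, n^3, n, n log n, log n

Ordered by growth rate: 1 < log n < n < n log n < n^3.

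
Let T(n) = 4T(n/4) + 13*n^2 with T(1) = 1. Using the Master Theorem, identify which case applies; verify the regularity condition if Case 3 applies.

a=4, b=4, f(n)=13*n^2.
log_4(4) = 1 < 2.
f(n) = Omega(n^(1+epsilon)) for some epsilon > 0, so Case 3 is the candidate.
Regularity: a*f(n/b) = 4*13*(n/4)^2 = (4/16)*13*n^2 <= c*f(n) with c = 4/16 < 1. Satisfied.
Case 3: T(n) = Theta(n^2).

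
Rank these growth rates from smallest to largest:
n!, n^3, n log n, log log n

Ordered by growth rate: log log n < n log n < n^3 < n!.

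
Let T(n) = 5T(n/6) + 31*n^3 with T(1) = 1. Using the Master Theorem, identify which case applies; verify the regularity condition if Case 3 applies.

a=5, b=6, f(n)=31*n^3.
log_6(5) = 0.8982 < 3.
f(n) = Omega(n^(0.8982+epsilon)) for some epsilon > 0, so Case 3 is the candidate.
Regularity: a*f(n/b) = 5*31*(n/6)^3 = (5/216)*31*n^3 <= c*f(n) with c = 5/216 < 1. Satisfied.
Case 3: T(n) = Theta(n^3).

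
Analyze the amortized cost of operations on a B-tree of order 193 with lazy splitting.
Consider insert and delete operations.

In a B-tree of order 193, a node splits when it has 193 keys. With lazy splitting, we use potential Phi = number of full nodes + number of near-empty nodes. Each split costs O(1) but reduces potential. Between splits, at least 96 insertions must occur in that node. Amortized structural cost is O(1) per operation, plus O(log_193 n) traversal.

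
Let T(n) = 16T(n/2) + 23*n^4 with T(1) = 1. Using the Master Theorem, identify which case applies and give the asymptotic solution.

a=16, b=2, f(n)=23*n^4.
log_2(16) = 4, so n^(log_b(a)) = n^4.
f(n) = Theta(n^4), so Case 2 applies.
T(n) = Theta(n^4 log n).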